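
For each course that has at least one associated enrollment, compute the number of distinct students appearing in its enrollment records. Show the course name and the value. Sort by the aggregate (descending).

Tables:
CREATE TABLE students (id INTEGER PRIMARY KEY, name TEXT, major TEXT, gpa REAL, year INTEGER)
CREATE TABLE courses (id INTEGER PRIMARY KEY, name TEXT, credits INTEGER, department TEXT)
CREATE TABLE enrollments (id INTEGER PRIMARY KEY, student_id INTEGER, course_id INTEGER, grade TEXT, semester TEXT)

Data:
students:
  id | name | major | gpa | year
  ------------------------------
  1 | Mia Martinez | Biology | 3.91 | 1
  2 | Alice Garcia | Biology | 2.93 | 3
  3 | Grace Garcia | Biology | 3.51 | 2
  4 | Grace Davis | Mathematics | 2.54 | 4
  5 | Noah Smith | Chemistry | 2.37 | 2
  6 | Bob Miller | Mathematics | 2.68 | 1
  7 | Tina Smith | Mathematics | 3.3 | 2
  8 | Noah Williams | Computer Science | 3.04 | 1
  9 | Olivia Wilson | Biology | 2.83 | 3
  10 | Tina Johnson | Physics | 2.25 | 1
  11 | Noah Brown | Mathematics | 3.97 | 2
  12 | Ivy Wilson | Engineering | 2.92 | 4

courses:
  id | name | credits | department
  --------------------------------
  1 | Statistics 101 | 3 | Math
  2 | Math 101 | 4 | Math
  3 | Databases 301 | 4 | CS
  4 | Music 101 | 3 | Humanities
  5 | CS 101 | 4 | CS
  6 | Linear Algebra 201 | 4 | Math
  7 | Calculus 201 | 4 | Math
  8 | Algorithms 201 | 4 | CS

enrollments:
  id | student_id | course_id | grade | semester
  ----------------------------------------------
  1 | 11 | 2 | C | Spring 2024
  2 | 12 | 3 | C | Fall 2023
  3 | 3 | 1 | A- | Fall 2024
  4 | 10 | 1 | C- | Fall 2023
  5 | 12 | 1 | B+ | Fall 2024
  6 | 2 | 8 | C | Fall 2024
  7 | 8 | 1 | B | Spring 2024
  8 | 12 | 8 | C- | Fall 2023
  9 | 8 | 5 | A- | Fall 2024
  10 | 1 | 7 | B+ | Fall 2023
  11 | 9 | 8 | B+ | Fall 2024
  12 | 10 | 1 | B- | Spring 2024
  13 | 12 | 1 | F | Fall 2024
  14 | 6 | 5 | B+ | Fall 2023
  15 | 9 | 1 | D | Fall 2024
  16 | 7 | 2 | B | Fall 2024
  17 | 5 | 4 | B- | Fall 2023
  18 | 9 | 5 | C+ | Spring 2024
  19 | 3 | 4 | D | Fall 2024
SELECT p.name, COUNT(DISTINCT c.student_id) AS distinct_student_count FROM enrollments c JOIN courses p ON c.course_id = p.id GROUP BY p.id, p.name ORDER BY distinct_student_count DESC

Execution result:
name | distinct_student_count
Statistics 101 | 5
CS 101 | 3
Algorithms 201 | 3
Math 101 | 2
Music 101 | 2
Databases 301 | 1
Calculus 201 | 1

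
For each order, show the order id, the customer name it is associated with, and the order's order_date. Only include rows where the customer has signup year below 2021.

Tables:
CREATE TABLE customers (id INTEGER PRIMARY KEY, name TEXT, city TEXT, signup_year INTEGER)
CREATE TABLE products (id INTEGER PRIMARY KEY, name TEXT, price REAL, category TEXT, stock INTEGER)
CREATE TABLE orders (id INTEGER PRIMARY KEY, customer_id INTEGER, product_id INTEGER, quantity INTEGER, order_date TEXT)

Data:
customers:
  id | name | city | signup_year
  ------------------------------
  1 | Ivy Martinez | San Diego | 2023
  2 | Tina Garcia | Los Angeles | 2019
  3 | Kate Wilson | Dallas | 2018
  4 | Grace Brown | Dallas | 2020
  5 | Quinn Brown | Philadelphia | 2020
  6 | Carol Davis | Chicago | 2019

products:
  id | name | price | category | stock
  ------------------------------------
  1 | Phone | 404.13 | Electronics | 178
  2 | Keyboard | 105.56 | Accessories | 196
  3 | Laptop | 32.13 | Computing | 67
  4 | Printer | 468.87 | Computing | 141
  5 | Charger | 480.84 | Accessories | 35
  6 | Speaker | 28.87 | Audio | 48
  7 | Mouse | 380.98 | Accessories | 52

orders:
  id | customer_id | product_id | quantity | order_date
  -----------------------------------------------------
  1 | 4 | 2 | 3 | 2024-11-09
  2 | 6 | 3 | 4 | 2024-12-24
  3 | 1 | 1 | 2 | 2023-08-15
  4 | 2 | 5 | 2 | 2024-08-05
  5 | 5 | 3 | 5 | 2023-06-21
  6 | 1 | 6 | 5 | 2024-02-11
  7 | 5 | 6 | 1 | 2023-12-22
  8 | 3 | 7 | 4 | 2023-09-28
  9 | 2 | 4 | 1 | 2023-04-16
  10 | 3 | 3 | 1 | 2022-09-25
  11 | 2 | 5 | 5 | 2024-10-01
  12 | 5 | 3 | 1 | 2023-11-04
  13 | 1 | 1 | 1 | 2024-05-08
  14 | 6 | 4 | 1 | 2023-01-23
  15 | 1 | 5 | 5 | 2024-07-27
SELECT c.id, p.name AS customer, c.order_date FROM orders c JOIN customers p ON c.customer_id = p.id WHERE p.signup_year < 2021

Execution result:
id | customer | order_date
1 | Grace Brown | 2024-11-09
2 | Carol Davis | 2024-12-24
4 | Tina Garcia | 2024-08-05
5 | Quinn Brown | 2023-06-21
7 | Quinn Brown | 2023-12-22
8 | Kate Wilson | 2023-09-28
9 | Tina Garcia | 2023-04-16
10 | Kate Wilson | 2022-09-25
11 | Tina Garcia | 2024-10-01
12 | Quinn Brown | 2023-11-04
14 | Carol Davis | 2023-01-23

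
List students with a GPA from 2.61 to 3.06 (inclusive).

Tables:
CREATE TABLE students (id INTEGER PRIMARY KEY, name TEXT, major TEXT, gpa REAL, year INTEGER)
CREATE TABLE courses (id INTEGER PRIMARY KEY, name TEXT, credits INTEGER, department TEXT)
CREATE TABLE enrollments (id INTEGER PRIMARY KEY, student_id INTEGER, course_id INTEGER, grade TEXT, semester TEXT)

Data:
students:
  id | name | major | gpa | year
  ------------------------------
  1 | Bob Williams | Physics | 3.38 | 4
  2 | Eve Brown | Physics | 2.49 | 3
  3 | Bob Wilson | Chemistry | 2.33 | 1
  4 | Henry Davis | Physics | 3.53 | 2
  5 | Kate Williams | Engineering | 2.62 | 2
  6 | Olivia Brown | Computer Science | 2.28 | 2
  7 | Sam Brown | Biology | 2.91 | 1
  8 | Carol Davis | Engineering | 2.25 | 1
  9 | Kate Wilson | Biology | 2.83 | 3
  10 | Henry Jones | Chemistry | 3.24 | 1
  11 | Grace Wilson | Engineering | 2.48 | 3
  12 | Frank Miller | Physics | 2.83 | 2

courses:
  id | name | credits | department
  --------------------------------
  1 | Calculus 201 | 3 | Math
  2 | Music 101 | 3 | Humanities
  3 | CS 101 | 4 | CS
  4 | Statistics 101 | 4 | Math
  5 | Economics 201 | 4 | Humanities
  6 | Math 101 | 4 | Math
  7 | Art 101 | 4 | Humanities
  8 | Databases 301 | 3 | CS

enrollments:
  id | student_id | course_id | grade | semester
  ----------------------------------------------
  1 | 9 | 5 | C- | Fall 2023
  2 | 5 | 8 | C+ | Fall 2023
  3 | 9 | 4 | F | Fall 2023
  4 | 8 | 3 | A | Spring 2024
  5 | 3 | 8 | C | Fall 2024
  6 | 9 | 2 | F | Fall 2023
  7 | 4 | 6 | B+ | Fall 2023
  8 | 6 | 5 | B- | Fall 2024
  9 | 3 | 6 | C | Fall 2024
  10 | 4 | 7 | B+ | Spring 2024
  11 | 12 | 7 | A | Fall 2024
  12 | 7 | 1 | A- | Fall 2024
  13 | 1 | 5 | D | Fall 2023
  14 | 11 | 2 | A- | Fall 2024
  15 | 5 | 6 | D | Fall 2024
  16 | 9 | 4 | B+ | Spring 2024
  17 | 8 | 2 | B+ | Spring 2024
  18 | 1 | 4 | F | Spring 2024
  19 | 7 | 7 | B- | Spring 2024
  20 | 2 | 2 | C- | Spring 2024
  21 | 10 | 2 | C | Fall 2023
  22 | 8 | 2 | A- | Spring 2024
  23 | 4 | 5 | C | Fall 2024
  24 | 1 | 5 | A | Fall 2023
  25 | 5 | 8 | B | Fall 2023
SELECT name, gpa FROM students WHERE gpa BETWEEN 2.61 AND 3.06

Execution result:
name | gpa
Kate Williams | 2.62
Sam Brown | 2.91
Kate Wilson | 2.83
Frank Miller | 2.83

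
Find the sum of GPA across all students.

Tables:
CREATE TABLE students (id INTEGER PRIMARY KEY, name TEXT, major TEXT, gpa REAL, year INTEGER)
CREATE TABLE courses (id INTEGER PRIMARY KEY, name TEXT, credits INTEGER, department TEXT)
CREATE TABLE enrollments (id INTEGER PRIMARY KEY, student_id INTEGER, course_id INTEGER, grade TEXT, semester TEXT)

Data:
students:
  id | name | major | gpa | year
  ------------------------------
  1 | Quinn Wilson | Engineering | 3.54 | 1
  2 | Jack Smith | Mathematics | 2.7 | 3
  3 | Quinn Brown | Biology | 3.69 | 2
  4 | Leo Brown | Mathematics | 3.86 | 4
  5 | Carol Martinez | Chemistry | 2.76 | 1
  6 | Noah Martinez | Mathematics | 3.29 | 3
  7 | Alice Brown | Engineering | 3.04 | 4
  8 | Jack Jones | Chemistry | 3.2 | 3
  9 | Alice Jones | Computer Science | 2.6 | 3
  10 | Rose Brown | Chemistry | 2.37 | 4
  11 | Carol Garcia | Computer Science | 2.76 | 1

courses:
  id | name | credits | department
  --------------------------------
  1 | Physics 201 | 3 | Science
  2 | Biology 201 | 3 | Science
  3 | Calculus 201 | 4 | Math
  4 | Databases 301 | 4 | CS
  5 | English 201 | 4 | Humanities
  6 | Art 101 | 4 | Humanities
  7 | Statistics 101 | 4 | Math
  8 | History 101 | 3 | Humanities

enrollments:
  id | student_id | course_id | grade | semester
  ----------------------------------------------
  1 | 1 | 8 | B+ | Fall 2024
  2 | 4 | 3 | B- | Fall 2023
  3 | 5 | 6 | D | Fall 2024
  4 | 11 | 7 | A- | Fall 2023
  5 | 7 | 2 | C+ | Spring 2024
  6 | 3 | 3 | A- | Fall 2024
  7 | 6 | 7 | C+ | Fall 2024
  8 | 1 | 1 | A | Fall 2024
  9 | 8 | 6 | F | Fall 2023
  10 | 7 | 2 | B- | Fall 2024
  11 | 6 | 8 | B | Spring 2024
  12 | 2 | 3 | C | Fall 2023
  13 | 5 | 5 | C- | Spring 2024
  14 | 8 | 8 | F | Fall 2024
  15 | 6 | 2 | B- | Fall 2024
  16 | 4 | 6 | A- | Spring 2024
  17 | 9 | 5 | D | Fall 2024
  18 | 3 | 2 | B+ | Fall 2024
SELECT SUM(gpa) FROM students

Execution result:
33.81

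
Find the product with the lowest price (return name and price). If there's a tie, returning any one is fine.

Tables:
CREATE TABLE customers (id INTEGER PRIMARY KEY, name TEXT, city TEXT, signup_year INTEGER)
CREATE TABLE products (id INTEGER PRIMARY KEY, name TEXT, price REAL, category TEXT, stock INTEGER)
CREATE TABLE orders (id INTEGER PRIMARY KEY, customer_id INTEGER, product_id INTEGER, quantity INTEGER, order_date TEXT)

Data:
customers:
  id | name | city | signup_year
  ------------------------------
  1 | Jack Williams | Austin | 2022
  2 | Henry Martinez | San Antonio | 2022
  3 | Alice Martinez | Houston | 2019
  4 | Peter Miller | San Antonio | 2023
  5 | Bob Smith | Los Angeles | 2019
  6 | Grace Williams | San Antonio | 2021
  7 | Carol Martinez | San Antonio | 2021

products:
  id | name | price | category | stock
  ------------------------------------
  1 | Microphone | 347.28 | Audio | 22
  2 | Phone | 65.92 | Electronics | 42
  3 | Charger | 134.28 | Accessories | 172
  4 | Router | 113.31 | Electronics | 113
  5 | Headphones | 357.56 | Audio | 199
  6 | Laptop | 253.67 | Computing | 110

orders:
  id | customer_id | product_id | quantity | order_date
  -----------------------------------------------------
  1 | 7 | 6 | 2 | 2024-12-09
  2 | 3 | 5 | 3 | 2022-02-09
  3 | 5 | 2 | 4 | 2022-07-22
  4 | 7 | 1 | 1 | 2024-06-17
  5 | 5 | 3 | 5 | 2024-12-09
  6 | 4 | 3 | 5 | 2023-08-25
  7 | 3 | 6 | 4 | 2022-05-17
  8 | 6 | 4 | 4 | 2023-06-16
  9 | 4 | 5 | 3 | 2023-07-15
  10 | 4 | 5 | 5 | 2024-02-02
SELECT name, price FROM products ORDER BY price ASC LIMIT 1

Execution result:
name | price
Phone | 65.92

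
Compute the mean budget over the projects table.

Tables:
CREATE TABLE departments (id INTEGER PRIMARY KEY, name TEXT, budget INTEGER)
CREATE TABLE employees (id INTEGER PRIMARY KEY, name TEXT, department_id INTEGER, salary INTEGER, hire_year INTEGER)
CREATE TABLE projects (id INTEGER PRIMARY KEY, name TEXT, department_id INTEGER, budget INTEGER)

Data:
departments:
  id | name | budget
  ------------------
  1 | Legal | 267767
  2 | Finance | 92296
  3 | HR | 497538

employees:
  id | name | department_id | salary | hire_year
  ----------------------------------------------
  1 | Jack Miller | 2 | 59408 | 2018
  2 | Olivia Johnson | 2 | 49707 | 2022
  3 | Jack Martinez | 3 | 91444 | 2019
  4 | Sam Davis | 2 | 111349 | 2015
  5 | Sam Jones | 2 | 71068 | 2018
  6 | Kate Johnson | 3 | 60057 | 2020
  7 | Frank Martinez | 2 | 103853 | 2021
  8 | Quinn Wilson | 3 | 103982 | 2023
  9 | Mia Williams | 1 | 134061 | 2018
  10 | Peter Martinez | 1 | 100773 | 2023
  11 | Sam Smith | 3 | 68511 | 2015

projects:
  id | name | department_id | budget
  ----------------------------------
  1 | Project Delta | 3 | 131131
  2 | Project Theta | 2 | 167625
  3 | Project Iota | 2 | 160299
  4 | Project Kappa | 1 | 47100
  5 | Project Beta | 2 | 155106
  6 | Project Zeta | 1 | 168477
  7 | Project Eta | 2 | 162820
SELECT AVG(budget) FROM projects

Execution result:
141794.00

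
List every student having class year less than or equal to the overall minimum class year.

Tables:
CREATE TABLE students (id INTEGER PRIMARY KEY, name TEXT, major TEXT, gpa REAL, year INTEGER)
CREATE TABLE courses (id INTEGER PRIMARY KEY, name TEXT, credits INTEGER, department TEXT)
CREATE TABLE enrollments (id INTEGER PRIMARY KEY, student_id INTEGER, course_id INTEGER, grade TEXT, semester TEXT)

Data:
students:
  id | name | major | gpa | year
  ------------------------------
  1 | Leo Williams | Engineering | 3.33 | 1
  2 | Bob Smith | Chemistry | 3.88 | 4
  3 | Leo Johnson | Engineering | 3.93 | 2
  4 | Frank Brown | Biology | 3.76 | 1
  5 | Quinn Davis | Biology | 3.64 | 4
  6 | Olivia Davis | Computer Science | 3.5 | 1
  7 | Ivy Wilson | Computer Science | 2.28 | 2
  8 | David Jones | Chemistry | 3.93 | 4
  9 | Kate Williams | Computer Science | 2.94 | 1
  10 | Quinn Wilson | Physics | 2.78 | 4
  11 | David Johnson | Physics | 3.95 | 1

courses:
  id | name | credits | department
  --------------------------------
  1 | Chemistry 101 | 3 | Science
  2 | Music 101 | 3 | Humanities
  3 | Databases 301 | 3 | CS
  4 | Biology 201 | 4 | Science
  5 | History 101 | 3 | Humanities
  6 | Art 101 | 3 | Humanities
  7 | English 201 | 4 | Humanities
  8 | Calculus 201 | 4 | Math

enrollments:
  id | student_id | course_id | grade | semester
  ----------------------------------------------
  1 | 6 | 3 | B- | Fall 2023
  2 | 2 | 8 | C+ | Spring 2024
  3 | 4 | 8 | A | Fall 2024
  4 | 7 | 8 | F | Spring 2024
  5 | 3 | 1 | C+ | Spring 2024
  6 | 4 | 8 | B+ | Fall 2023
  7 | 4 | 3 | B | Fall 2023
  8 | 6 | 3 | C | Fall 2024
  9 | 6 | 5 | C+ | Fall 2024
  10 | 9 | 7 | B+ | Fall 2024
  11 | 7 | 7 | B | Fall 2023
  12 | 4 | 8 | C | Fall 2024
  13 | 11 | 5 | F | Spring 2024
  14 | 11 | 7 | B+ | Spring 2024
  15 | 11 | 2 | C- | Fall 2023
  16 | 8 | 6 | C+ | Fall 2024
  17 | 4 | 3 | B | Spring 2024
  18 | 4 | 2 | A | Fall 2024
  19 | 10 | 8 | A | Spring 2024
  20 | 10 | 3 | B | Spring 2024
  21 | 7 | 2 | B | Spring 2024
SELECT name, year FROM students WHERE year <= (SELECT MIN(year) FROM students)

Execution result:
name | year
Leo Williams | 1
Frank Brown | 1
Olivia Davis | 1
Kate Williams | 1
David Johnson | 1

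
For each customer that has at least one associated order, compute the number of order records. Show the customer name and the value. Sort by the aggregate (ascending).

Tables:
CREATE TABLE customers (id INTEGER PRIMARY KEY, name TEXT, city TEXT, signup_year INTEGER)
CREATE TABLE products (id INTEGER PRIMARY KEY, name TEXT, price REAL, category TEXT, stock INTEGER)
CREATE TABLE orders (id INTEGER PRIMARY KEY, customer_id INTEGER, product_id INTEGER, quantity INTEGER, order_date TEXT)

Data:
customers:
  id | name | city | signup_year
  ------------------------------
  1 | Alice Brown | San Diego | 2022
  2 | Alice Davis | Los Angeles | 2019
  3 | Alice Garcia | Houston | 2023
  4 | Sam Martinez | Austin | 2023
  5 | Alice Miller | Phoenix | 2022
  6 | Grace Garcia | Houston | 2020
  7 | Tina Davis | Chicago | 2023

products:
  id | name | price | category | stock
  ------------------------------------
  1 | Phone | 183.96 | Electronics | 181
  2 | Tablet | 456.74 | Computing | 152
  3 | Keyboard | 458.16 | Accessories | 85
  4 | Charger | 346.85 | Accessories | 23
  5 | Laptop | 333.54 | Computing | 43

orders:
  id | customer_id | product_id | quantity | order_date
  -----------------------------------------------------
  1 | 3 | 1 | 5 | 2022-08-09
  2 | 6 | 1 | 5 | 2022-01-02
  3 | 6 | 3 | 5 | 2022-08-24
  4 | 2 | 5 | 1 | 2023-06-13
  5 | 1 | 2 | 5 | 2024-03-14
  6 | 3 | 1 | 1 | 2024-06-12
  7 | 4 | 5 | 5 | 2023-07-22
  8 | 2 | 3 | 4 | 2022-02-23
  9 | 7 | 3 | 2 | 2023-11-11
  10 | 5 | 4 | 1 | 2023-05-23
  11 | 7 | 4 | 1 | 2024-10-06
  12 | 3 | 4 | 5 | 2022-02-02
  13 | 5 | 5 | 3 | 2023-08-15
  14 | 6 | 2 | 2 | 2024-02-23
SELECT p.name, COUNT(*) AS n FROM orders c JOIN customers p ON c.customer_id = p.id GROUP BY p.id, p.name ORDER BY n ASC

Execution result:
name | n
Alice Brown | 1
Sam Martinez | 1
Alice Davis | 2
Alice Miller | 2
Tina Davis | 2
Alice Garcia | 3
Grace Garcia | 3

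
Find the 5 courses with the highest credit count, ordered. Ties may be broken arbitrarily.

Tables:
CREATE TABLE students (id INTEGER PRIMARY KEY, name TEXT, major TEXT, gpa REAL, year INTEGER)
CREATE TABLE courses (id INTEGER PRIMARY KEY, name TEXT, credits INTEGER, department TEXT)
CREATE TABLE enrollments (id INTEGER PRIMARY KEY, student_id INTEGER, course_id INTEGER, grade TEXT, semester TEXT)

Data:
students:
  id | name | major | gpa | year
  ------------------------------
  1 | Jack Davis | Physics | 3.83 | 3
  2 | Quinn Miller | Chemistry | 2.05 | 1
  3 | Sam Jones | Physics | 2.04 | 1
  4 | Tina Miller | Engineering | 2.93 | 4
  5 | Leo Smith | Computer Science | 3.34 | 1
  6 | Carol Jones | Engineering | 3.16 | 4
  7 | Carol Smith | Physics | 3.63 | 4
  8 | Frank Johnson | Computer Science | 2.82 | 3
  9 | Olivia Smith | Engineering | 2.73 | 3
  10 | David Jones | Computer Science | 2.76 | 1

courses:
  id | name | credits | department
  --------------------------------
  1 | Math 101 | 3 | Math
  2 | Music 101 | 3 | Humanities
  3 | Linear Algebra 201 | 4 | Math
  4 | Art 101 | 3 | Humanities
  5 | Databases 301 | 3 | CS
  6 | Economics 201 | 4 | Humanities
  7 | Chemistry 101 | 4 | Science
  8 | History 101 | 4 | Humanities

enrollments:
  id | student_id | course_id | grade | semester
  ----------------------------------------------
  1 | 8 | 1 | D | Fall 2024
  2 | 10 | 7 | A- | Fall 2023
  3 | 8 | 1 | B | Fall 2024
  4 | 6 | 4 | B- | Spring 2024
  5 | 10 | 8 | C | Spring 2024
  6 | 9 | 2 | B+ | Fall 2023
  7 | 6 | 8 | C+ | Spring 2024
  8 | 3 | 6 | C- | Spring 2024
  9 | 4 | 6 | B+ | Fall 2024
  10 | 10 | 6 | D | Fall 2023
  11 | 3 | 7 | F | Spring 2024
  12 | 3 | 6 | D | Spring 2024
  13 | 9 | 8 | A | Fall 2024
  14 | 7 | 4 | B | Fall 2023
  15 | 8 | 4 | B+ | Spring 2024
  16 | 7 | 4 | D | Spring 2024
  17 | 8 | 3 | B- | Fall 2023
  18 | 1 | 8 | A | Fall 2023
SELECT name, credits FROM courses ORDER BY credits DESC LIMIT 5

Execution result:
name | credits
Linear Algebra 201 | 4
Economics 201 | 4
Chemistry 101 | 4
History 101 | 4
Math 101 | 3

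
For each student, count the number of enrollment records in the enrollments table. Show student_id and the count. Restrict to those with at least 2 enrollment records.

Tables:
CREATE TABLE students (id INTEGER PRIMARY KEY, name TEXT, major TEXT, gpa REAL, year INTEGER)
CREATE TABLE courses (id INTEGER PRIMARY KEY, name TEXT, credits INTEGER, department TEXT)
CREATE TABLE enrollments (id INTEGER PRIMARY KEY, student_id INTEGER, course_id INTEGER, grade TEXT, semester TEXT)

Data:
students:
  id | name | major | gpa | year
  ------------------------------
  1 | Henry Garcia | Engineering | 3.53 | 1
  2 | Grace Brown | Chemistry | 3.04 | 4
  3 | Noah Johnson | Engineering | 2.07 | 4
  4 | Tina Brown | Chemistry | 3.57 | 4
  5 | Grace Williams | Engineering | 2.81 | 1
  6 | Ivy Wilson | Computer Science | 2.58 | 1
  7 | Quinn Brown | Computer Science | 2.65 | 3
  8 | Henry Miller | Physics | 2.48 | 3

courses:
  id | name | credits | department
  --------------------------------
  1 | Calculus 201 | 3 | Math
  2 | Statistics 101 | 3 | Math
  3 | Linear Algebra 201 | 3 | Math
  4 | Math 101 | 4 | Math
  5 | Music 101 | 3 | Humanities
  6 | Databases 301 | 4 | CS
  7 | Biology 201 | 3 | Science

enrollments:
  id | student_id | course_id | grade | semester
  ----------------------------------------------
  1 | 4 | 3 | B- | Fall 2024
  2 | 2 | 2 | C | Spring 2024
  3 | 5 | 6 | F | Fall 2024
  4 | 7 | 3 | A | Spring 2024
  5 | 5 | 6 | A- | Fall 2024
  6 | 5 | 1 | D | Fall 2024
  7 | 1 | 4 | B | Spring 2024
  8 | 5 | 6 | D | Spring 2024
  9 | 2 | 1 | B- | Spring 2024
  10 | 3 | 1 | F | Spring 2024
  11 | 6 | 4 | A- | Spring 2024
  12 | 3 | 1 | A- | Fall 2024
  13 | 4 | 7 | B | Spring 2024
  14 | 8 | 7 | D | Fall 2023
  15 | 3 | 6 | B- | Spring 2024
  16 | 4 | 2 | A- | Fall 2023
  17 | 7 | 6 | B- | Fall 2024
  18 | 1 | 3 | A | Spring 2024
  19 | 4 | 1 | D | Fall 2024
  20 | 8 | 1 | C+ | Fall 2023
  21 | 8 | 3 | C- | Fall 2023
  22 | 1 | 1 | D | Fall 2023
SELECT student_id, COUNT(*) AS enrollment_count FROM enrollments GROUP BY student_id HAVING COUNT(*) >= 2

Execution result:
student_id | enrollment_count
1 | 3
2 | 2
3 | 3
4 | 4
5 | 4
7 | 2
8 | 3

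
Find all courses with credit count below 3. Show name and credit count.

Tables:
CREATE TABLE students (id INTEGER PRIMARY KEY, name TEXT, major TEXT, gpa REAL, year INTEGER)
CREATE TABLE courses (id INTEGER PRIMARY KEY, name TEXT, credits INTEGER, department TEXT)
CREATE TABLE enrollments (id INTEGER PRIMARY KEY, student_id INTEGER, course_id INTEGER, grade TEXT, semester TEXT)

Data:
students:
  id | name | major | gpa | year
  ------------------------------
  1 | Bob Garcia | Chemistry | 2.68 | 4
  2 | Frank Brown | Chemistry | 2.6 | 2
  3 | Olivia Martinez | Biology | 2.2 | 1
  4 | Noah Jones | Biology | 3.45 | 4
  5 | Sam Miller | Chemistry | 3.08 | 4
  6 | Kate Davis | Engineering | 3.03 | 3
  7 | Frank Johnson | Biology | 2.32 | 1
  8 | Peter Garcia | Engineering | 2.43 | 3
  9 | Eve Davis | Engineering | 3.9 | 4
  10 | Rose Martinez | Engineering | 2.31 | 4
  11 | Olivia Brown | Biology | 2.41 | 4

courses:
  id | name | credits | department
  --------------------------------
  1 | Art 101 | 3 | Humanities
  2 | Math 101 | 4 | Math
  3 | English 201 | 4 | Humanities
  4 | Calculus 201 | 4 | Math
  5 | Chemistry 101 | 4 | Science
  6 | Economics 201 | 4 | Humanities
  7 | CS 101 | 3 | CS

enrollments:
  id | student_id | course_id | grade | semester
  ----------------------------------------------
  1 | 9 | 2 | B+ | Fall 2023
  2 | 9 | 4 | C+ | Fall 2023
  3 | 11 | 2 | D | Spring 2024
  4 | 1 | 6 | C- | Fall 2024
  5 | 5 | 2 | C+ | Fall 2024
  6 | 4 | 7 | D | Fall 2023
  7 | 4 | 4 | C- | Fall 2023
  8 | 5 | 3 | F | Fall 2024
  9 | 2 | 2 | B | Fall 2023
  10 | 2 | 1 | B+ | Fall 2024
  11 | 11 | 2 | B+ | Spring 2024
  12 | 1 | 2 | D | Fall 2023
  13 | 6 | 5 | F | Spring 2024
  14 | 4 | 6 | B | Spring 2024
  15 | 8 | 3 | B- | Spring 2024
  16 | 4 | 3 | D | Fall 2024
SELECT name, credits FROM courses WHERE credits < 3

Execution result:
(no rows)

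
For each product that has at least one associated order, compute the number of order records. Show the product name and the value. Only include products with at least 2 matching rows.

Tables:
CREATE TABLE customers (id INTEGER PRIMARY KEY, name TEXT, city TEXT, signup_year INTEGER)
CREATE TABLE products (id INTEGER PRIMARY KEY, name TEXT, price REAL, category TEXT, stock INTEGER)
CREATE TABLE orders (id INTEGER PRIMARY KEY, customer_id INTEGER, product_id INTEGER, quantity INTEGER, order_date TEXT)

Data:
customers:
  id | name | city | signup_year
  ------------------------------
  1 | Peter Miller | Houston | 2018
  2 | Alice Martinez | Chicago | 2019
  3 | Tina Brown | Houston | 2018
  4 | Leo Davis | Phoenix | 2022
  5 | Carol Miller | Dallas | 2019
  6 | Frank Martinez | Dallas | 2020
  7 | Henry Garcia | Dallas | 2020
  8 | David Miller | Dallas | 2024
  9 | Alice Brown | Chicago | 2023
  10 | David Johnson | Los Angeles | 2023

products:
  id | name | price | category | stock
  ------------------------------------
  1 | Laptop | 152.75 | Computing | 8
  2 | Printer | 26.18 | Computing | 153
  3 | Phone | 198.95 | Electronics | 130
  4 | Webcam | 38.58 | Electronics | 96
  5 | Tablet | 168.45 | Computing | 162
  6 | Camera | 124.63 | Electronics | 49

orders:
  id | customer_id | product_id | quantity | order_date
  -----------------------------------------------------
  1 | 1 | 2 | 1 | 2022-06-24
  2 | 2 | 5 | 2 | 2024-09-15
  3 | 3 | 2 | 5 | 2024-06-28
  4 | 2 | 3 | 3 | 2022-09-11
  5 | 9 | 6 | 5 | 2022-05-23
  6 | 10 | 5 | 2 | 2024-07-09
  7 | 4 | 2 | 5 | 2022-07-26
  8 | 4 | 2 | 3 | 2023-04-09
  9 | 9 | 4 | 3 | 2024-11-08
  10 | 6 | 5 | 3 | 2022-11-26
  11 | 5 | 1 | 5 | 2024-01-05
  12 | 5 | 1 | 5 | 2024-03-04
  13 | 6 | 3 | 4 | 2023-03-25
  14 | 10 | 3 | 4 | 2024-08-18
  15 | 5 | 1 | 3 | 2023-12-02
SELECT p.name, COUNT(*) AS n FROM orders c JOIN products p ON c.product_id = p.id GROUP BY p.id, p.name HAVING COUNT(*) >= 2

Execution result:
name | n
Laptop | 3
Printer | 4
Phone | 3
Tablet | 3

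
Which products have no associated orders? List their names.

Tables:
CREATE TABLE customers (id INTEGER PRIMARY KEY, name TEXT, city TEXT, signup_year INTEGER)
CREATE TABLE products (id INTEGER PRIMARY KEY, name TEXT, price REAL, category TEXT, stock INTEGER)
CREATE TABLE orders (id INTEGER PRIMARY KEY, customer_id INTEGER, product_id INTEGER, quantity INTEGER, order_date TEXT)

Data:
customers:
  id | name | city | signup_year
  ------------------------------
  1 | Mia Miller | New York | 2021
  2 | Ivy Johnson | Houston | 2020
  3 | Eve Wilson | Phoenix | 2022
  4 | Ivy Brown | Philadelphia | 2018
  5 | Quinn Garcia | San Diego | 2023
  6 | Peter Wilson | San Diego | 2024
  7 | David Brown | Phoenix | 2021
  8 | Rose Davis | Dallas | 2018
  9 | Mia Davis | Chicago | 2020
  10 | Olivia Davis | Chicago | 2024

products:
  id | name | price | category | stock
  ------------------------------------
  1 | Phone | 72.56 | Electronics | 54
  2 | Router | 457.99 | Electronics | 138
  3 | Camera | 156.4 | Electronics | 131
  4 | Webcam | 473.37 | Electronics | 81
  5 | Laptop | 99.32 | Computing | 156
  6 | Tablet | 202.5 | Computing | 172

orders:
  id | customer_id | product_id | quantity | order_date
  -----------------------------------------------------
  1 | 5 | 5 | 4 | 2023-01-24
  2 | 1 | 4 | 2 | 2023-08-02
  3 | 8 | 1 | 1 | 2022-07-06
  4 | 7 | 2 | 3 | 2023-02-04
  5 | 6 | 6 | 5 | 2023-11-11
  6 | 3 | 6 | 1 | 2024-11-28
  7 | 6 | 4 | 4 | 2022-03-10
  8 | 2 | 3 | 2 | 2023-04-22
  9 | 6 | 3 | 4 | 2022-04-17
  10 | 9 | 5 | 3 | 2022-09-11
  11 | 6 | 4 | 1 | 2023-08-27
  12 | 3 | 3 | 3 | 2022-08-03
SELECT p.name FROM products p LEFT JOIN orders c ON c.product_id = p.id WHERE c.id IS NULL

Execution result:
(no rows)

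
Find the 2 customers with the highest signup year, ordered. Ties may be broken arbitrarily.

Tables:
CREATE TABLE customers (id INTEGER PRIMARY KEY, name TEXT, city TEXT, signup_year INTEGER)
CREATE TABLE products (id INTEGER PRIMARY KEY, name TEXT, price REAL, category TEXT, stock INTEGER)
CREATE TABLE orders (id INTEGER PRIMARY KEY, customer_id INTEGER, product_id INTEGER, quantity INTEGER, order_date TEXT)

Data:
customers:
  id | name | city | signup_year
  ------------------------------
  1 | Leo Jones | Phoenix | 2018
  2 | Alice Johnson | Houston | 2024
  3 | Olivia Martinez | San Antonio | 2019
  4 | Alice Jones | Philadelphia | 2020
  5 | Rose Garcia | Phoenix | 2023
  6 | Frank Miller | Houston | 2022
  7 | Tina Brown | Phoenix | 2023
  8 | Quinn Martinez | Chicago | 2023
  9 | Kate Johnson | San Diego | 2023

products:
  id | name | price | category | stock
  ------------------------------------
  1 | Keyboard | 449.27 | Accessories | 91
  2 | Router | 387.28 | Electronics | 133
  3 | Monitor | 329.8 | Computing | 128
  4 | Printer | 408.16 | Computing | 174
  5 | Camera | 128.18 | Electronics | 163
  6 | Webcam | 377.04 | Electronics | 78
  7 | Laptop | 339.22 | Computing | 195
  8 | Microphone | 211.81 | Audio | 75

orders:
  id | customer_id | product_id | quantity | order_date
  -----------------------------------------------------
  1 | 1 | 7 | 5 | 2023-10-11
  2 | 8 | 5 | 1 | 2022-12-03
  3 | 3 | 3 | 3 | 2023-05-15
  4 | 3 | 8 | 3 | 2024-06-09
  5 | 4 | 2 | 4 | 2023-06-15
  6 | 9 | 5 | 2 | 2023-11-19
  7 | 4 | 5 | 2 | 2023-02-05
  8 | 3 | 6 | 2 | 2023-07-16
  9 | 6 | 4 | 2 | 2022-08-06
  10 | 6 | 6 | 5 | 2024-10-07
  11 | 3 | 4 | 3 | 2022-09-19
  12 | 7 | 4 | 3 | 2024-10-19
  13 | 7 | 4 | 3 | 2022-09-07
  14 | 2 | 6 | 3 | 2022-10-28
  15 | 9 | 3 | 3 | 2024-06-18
SELECT name, signup_year FROM customers ORDER BY signup_year DESC LIMIT 2

Execution result:
name | signup_year
Alice Johnson | 2024
Rose Garcia | 2023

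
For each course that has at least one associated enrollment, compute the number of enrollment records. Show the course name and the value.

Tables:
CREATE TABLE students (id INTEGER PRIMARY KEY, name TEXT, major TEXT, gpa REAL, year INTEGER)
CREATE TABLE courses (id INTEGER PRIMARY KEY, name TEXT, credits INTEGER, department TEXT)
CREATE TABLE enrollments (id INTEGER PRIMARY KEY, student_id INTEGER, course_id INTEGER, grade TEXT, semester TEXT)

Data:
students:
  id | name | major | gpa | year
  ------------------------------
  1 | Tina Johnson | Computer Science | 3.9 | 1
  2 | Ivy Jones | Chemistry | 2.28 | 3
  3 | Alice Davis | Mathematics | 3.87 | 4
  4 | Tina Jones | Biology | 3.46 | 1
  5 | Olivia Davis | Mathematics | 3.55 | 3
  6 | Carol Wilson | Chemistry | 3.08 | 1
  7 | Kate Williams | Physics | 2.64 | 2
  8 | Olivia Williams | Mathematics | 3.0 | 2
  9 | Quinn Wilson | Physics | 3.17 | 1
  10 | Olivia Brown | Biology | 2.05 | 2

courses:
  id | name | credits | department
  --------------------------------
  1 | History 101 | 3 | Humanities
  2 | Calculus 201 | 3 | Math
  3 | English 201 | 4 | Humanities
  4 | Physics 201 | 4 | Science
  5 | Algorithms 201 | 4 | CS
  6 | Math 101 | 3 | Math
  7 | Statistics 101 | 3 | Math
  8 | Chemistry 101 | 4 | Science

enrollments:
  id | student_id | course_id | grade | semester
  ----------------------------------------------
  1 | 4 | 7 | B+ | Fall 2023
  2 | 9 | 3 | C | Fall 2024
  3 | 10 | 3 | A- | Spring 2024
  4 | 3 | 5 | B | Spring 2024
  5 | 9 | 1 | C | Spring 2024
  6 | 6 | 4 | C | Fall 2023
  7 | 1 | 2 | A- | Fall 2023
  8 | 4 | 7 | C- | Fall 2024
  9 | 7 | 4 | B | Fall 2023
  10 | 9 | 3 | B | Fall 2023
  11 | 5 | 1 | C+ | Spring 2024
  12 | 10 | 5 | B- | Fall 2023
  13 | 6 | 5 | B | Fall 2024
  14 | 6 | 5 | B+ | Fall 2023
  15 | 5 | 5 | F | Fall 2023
SELECT p.name, COUNT(*) AS n FROM enrollments c JOIN courses p ON c.course_id = p.id GROUP BY p.id, p.name

Execution result:
name | n
History 101 | 2
Calculus 201 | 1
English 201 | 3
Physics 201 | 2
Algorithms 201 | 5
Statistics 101 | 2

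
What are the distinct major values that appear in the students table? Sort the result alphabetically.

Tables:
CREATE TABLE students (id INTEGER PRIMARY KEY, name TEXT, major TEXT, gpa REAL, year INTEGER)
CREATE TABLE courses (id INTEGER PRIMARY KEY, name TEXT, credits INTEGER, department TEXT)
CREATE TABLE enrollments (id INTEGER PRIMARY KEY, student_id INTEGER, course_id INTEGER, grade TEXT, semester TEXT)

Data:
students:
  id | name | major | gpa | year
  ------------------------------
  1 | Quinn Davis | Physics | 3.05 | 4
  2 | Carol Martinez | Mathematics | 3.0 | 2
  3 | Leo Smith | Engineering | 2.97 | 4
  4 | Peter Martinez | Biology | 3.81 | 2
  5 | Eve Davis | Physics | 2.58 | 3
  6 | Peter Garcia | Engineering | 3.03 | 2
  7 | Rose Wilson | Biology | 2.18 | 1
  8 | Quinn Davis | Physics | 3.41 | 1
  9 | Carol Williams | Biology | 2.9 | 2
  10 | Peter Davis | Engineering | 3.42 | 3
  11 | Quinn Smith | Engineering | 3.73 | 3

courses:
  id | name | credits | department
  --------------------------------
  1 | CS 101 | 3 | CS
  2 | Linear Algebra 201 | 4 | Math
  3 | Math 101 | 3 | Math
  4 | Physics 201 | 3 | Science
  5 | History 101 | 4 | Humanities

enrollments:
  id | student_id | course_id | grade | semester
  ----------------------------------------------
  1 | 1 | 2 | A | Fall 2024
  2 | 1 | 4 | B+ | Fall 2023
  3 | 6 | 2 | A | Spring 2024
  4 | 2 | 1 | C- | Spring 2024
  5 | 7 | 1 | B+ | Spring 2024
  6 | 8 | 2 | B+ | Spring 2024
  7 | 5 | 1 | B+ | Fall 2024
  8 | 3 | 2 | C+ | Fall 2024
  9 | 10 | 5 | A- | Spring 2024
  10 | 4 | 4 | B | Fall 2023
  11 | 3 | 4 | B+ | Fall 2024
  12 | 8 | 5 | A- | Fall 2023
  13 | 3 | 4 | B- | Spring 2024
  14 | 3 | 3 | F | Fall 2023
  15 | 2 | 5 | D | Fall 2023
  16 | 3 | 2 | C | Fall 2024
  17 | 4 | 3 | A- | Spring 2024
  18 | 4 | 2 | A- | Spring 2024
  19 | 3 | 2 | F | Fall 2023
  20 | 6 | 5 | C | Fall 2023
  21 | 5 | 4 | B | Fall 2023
SELECT DISTINCT major FROM students ORDER BY major

Execution result:
major
Biology
Engineering
Mathematics
Physics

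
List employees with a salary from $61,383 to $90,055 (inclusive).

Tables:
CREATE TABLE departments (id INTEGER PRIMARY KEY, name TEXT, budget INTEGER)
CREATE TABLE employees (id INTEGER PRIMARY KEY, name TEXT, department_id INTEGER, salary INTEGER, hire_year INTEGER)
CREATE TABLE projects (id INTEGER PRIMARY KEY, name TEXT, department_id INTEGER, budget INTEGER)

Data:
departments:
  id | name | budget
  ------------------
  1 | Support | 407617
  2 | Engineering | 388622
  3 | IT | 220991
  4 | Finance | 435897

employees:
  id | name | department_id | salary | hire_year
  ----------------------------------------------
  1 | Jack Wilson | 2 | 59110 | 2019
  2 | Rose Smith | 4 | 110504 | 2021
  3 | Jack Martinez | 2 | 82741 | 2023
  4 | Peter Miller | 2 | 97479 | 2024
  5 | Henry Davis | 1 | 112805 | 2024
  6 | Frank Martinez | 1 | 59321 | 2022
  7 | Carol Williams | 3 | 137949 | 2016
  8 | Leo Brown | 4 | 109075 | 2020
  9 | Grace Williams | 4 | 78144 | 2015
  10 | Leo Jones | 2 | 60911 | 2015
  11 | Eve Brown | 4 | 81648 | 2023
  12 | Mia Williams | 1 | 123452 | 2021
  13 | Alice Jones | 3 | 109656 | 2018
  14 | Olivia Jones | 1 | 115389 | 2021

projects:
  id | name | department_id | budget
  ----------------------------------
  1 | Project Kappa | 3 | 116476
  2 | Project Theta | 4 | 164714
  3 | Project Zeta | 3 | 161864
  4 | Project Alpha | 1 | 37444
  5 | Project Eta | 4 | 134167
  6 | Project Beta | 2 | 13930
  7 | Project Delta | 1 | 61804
SELECT name, salary FROM employees WHERE salary BETWEEN 61383 AND 90055

Execution result:
name | salary
Jack Martinez | 82741
Grace Williams | 78144
Eve Brown | 81648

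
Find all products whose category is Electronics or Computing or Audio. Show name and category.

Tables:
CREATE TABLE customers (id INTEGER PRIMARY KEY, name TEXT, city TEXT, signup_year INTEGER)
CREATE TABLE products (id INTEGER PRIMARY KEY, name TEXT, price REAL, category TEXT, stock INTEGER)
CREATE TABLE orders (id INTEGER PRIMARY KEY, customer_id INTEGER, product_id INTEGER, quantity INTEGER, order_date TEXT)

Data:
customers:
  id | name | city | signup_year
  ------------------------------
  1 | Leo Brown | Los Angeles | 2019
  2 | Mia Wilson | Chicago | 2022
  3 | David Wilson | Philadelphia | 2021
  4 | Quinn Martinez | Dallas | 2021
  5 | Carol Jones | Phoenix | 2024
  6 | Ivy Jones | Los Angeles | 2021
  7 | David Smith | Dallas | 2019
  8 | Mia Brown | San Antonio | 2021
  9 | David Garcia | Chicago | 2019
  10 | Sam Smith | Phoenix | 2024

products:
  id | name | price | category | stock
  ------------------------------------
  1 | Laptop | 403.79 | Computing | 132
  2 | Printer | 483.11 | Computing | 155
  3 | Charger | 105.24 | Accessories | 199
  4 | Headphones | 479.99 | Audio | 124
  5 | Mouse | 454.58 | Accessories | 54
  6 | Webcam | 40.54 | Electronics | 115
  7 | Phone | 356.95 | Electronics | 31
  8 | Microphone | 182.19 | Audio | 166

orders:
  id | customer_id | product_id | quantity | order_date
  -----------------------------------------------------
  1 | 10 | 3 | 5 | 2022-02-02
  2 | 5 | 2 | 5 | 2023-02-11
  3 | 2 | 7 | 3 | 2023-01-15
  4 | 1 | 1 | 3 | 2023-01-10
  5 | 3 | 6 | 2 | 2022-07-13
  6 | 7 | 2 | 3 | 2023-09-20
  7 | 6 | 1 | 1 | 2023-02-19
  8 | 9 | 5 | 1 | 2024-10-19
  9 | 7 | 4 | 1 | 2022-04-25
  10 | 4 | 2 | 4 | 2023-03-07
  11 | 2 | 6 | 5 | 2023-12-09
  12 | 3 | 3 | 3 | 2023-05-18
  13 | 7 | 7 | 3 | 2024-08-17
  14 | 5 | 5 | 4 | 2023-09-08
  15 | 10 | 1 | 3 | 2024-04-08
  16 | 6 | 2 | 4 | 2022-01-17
SELECT name, category FROM products WHERE category IN ('Electronics', 'Computing', 'Audio')

Execution result:
name | category
Laptop | Computing
Printer | Computing
Headphones | Audio
Webcam | Electronics
Phone | Electronics
Microphone | Audio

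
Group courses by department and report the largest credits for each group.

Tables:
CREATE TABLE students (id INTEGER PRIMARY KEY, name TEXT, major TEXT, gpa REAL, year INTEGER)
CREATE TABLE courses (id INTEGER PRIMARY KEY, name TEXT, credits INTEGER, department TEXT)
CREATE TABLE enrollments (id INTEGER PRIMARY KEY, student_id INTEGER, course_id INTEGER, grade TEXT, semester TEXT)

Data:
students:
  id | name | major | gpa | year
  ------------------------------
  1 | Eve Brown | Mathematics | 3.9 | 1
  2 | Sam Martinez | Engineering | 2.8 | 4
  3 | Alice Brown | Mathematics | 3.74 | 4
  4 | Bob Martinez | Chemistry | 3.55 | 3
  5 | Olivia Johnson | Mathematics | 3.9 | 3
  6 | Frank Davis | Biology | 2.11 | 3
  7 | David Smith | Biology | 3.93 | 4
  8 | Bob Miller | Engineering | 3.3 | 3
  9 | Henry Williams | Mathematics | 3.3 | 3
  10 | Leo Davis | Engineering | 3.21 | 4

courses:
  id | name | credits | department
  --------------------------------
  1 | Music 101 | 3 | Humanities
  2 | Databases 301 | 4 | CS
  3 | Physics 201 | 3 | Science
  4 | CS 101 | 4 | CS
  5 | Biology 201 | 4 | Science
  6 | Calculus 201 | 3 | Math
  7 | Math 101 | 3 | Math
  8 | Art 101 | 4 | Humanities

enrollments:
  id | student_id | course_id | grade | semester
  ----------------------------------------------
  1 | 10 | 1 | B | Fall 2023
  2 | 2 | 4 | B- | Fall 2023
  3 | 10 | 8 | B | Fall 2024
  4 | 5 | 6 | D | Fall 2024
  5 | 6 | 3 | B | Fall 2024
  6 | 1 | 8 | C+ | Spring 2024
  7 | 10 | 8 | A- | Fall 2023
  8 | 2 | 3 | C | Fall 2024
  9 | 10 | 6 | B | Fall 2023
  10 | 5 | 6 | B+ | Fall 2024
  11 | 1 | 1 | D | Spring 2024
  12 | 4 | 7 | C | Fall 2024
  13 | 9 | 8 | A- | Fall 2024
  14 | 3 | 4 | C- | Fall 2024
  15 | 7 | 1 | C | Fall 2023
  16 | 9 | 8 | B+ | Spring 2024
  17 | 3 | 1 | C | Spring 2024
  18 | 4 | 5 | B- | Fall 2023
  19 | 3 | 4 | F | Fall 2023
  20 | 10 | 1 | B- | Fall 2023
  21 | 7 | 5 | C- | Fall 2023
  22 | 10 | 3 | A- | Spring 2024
SELECT department, MAX(credits) AS max_credits FROM courses GROUP BY department

Execution result:
department | max_credits
CS | 4
Humanities | 4
Math | 3
Science | 4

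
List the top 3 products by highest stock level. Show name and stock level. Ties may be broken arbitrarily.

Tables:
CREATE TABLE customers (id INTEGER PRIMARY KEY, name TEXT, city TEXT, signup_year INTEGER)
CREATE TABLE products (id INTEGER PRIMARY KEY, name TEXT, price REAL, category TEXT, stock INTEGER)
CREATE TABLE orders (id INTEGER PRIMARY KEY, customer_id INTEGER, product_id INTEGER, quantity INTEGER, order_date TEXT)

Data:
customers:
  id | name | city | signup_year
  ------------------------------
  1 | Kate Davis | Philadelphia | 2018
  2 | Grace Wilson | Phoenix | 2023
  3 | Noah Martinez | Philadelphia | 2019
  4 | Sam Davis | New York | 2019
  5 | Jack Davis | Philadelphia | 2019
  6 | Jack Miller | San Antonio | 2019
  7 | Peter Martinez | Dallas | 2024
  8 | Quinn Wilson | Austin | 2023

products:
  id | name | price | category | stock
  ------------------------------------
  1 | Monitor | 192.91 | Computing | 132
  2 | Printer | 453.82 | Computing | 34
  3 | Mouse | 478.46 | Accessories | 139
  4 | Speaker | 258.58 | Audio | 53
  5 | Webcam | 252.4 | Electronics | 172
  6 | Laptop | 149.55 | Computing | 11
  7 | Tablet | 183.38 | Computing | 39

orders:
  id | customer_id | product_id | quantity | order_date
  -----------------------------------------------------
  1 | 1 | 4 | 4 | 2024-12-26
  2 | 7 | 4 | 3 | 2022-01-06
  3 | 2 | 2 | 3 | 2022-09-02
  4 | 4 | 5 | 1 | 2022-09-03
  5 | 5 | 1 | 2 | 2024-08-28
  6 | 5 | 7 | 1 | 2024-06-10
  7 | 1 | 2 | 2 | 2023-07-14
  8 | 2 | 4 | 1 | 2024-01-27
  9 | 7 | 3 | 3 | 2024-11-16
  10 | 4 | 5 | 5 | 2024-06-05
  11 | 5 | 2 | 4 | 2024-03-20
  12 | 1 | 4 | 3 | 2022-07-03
SELECT name, stock FROM products ORDER BY stock DESC LIMIT 3

Execution result:
name | stock
Webcam | 172
Mouse | 139
Monitor | 132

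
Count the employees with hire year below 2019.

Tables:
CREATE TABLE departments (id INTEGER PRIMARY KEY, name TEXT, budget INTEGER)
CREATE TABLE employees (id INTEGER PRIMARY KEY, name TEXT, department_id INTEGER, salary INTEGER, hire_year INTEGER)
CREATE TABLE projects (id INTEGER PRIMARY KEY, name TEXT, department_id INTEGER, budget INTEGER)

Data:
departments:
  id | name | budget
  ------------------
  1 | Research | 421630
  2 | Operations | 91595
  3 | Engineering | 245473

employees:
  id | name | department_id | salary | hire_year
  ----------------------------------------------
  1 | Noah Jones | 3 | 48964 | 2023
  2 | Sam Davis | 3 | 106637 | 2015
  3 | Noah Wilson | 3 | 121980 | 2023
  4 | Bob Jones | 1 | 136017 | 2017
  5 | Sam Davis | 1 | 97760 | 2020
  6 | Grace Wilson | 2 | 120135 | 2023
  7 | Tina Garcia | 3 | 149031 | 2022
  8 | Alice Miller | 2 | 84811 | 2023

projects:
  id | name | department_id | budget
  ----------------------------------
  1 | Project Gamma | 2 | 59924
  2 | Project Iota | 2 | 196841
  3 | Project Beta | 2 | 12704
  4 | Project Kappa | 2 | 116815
SELECT COUNT(*) FROM employees WHERE hire_year < 2019

Execution result:
2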